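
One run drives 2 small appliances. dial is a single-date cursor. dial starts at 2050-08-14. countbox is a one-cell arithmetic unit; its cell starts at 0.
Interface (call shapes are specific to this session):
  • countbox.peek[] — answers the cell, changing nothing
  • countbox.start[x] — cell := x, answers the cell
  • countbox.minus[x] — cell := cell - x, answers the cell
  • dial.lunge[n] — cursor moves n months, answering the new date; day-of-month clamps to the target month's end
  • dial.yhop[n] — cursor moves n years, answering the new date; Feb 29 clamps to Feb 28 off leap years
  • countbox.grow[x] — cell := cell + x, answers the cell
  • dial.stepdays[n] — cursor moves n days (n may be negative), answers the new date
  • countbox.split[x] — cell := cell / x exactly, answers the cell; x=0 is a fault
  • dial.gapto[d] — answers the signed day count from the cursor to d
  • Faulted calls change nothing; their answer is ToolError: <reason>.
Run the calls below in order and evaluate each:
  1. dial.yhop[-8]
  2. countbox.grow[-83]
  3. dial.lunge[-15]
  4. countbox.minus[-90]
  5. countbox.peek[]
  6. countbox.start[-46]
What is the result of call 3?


# 1. dial.yhop(n=-8) => 2042-08-14
# 2. countbox.grow(x=-83) => -83
# 3. dial.lunge(n=-15) => 2041-05-14
# 4. countbox.minus(x=-90) => 7
# 5. countbox.peek() => 7
# 6. countbox.start(x=-46) => -46

Answer: 2041-05-14


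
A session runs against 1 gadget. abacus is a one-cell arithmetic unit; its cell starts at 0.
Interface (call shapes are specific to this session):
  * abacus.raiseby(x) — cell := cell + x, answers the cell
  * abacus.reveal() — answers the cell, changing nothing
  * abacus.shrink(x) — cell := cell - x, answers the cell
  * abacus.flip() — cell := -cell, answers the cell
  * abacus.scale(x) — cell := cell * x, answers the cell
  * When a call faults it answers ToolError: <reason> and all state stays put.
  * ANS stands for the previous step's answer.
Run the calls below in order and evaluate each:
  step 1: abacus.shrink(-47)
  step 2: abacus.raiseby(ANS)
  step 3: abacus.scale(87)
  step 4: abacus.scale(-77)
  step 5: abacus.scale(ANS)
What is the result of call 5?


% abacus.shrink x→-47
[out] 47
% abacus.raiseby x→ANS
[out] 94
% abacus.scale x→87
[out] 8178
% abacus.scale x→-77
[out] -629706
% abacus.scale x→ANS
[out] 396529646436

Answer: 396529646436


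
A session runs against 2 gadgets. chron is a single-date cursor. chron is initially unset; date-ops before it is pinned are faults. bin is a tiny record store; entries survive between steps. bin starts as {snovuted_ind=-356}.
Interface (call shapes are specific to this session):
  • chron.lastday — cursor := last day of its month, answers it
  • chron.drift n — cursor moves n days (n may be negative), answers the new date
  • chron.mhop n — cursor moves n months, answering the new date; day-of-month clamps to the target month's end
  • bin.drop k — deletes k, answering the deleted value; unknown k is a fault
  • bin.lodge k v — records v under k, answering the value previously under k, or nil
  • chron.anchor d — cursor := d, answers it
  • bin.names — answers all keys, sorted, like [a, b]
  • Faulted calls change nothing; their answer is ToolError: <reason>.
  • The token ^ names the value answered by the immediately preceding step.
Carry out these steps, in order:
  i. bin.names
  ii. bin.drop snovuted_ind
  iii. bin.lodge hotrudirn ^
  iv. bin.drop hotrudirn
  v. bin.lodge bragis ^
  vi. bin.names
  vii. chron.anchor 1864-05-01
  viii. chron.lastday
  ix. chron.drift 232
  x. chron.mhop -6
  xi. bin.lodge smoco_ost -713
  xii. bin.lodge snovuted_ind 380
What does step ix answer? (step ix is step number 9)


% bin.names
= [snovuted_ind]
% bin.drop k→snovuted_ind
= -356
% bin.lodge k→hotrudirn v→^
= nil
% bin.drop k→hotrudirn
= -356
% bin.lodge k→bragis v→^
= nil
% bin.names
= [bragis]
% chron.anchor d→1864-05-01
= 1864-05-01
% chron.lastday
= 1864-05-31
% chron.drift n→232
= 1865-01-18
% chron.mhop n→-6
= 1864-07-18
% bin.lodge k→smoco_ost v→-713
= nil
% bin.lodge k→snovuted_ind v→380
= nil

Answer: 1865-01-18


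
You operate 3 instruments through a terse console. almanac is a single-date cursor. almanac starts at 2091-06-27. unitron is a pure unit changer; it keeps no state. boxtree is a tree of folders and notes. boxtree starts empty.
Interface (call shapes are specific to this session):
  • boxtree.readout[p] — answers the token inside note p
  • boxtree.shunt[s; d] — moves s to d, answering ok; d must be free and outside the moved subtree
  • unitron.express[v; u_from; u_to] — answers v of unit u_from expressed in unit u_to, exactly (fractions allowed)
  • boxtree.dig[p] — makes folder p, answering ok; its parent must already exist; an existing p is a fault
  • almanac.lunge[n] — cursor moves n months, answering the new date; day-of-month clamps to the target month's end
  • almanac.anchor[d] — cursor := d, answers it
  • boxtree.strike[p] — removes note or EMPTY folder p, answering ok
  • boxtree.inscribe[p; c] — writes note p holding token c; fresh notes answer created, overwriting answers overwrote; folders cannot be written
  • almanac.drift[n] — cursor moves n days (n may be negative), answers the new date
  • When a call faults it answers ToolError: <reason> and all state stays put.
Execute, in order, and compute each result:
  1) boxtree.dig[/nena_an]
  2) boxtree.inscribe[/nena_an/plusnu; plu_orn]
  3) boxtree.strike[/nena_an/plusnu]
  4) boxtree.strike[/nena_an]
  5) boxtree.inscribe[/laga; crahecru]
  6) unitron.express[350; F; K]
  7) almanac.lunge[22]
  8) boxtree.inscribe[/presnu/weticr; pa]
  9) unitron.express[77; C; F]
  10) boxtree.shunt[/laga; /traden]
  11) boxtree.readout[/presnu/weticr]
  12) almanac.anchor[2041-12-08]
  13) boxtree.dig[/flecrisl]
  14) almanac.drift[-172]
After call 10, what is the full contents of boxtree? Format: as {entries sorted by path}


>>> dig /nena_an
  ok
>>> inscribe /nena_an/plusnu plu_orn
  created
>>> strike /nena_an/plusnu
  ok
>>> strike /nena_an
  ok
>>> inscribe /laga crahecru
  created
>>> express 350 F K
  26989/60
>>> lunge 22
  2093-04-27
>>> inscribe /presnu/weticr pa
  ToolError: no parent
>>> express 77 C F
  853/5
>>> shunt /laga /traden
  ok
>>> readout /presnu/weticr
  ToolError: not found
>>> anchor 2041-12-08
  2041-12-08
>>> dig /flecrisl
  ok
>>> drift -172
  2041-06-19

Answer: {traden=crahecru}


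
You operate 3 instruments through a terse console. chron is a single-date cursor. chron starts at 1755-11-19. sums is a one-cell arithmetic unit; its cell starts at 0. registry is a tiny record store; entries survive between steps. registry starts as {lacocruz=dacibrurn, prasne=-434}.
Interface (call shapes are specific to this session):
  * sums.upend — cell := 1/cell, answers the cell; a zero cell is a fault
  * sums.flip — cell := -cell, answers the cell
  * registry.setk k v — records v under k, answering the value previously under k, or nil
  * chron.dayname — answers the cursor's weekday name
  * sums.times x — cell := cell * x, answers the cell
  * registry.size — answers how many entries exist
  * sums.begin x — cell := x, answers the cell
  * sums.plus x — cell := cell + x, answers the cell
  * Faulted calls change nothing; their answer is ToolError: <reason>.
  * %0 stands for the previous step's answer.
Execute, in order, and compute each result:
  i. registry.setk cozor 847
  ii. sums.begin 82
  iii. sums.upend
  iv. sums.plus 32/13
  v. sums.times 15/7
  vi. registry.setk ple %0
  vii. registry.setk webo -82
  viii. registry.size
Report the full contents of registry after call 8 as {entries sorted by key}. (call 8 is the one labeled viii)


! 1. setk(cozor, 847) -> nil
! 2. begin(82) -> 82
! 3. upend() -> 1/82
! 4. plus(32/13) -> 2637/1066
! 5. times(15/7) -> 39555/7462
! 6. setk(ple, %0) -> nil
! 7. setk(webo, -82) -> nil
! 8. size() -> 5

Answer: {cozor=847, lacocruz=dacibrurn, ple=39555/7462, prasne=-434, webo=-82}


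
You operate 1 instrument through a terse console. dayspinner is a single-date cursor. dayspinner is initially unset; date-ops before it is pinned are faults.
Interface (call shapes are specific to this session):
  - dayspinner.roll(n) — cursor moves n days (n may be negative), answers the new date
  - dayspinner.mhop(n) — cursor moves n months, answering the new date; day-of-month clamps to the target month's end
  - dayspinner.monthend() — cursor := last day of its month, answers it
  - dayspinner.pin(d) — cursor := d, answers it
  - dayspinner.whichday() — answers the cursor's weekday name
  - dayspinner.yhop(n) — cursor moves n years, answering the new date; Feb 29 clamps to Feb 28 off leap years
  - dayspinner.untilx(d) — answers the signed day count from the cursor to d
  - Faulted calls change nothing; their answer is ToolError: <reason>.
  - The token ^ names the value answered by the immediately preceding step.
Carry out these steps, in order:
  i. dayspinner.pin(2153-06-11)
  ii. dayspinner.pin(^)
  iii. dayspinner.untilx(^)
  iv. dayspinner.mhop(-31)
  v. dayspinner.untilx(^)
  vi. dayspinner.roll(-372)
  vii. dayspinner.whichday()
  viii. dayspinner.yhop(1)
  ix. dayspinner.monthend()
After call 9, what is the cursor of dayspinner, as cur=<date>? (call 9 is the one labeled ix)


Answer: cur=2150-11-30

Derivation:
==> dayspinner.pin(d=2153-06-11)
<== 2153-06-11
==> dayspinner.pin(d=^)
<== 2153-06-11
==> dayspinner.untilx(d=^)
<== 0
==> dayspinner.mhop(n=-31)
<== 2150-11-11
==> dayspinner.untilx(d=^)
<== 0
==> dayspinner.roll(n=-372)
<== 2149-11-04
==> dayspinner.whichday()
<== Tuesday
==> dayspinner.yhop(n=1)
<== 2150-11-04
==> dayspinner.monthend()
<== 2150-11-30


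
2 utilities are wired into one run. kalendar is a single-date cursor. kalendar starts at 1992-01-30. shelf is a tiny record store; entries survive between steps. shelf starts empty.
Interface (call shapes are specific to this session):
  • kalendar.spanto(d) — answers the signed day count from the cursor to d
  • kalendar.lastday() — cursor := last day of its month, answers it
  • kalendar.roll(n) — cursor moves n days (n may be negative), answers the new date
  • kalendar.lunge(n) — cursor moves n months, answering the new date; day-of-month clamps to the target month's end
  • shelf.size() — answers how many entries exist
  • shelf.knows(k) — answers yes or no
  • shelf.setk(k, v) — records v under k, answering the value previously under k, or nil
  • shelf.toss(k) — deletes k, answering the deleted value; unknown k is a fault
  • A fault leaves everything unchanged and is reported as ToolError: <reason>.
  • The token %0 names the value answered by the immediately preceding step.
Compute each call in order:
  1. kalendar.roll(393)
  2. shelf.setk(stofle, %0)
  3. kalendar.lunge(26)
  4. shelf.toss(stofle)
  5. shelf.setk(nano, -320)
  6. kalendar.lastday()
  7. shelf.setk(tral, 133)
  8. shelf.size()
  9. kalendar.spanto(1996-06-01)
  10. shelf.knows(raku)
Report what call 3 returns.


Act: kalendar.roll[n=393]
Obs: 1993-02-26
Act: shelf.setk[k=stofle; v=%0]
Obs: nil
Act: kalendar.lunge[n=26]
Obs: 1995-04-26
Act: shelf.toss[k=stofle]
Obs: 1993-02-26
Act: shelf.setk[k=nano; v=-320]
Obs: nil
Act: kalendar.lastday[]
Obs: 1995-04-30
Act: shelf.setk[k=tral; v=133]
Obs: nil
Act: shelf.size[]
Obs: 2
Act: kalendar.spanto[d=1996-06-01]
Obs: 398
Act: shelf.knows[k=raku]
Obs: no

Answer: 1995-04-26


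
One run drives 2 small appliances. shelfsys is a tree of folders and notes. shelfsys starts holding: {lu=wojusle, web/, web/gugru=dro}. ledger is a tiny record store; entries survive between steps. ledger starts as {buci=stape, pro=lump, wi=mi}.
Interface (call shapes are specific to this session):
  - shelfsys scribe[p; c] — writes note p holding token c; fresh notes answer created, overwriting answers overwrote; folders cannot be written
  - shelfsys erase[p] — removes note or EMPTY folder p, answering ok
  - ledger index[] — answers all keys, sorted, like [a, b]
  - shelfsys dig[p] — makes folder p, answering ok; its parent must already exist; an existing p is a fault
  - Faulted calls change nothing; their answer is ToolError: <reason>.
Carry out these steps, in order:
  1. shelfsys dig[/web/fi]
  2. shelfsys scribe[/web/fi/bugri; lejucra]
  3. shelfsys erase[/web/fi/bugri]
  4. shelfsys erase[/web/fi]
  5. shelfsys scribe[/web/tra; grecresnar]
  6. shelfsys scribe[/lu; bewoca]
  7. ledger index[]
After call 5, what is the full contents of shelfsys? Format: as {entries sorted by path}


Answer: {lu=wojusle, web/, web/gugru=dro, web/tra=grecresnar}

Derivation:
I use shelfsys dig(p→/web/fi), and get ok.
Then shelfsys scribe(p→/web/fi/bugri, c→lejucra): created.
I run shelfsys erase(p→/web/fi/bugri), and get ok.
I run shelfsys erase(p→/web/fi), and observe ok.
Calling shelfsys scribe(p→/web/tra, c→grecresnar), yielding created.
Using shelfsys scribe(p→/lu, c→bewoca): overwrote.
I try ledger index(), which returns [buci, pro, wi].


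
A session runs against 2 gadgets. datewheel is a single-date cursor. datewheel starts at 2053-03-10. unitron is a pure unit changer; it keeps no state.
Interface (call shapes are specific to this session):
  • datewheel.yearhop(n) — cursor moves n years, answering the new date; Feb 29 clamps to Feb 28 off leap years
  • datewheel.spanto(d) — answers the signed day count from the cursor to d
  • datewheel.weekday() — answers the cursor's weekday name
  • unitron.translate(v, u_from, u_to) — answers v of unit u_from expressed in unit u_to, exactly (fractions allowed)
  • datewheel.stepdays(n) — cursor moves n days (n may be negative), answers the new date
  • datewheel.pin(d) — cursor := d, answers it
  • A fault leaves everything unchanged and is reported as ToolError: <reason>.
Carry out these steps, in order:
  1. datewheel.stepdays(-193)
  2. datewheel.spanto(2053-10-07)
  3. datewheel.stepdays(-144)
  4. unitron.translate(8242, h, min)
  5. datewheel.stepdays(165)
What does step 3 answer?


Answer: 2052-04-07

Derivation:
==> stepdays(n→-193)
<== 2052-08-29
==> spanto(d→2053-10-07)
<== 404
==> stepdays(n→-144)
<== 2052-04-07
==> translate(v→8242, u_from→h, u_to→min)
<== 494520
==> stepdays(n→165)
<== 2052-09-19


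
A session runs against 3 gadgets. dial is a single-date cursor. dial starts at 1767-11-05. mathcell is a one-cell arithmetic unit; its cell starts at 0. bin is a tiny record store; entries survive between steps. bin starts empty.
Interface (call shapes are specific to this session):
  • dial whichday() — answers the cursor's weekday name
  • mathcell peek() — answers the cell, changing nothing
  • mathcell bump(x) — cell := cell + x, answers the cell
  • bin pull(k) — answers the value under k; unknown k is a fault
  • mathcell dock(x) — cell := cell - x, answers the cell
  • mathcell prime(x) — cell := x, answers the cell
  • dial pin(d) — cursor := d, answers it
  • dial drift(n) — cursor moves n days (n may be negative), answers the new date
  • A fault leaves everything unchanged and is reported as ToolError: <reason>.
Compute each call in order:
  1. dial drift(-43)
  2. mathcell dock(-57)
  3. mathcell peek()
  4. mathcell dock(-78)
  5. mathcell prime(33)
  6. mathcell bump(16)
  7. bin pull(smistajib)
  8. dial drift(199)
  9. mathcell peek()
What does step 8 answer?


Answer: 1768-04-09

Derivation:
I invoke dial drift using n→-43, and get 1767-09-23.
Using mathcell dock using x→-57, — result: 57.
I invoke mathcell peek(), which returns 57.
I use mathcell dock using x→-78, giving 135.
Invoking mathcell prime using x→33, which returns 33.
I invoke mathcell bump using x→16, and get 49.
Using bin pull using k→smistajib, and see ToolError: no such key smistajib.
I invoke dial drift using n→199, → 1768-04-09.
Then mathcell peek(), and observe 49.


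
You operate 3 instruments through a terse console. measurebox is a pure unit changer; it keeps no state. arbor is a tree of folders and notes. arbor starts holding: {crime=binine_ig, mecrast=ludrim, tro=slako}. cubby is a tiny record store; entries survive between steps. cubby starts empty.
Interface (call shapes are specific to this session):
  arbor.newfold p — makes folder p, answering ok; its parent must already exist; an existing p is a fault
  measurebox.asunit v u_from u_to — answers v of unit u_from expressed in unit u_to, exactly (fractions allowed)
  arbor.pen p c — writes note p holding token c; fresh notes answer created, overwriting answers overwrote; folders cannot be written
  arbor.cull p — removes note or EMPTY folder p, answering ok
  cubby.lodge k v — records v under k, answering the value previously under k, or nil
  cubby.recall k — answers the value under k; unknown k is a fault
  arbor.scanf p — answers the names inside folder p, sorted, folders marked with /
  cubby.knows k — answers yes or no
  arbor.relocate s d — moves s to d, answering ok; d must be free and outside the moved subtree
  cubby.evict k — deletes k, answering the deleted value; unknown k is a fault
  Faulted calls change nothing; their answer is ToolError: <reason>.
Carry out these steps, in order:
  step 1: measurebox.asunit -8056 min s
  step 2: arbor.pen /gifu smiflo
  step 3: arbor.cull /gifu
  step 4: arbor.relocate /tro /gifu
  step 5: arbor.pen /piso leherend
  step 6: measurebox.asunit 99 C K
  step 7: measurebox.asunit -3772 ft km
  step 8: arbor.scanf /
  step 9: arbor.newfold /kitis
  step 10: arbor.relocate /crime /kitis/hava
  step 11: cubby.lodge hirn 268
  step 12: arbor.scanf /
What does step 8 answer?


> measurebox.asunit v='-8056' u_from='min' u_to='s'
[out] -483360
> arbor.pen p='/gifu' c='smiflo'
[out] created
> arbor.cull p='/gifu'
[out] ok
> arbor.relocate s='/tro' d='/gifu'
[out] ok
> arbor.pen p='/piso' c='leherend'
[out] created
> measurebox.asunit v='99' u_from='C' u_to='K'
[out] 7443/20
> measurebox.asunit v='-3772' u_from='ft' u_to='km'
[out] -359283/312500
> arbor.scanf p='/'
[out] [crime, gifu, mecrast, piso]
> arbor.newfold p='/kitis'
[out] ok
> arbor.relocate s='/crime' d='/kitis/hava'
[out] ok
> cubby.lodge k='hirn' v='268'
[out] nil
> arbor.scanf p='/'
[out] [gifu, kitis/, mecrast, piso]

Answer: [crime, gifu, mecrast, piso]


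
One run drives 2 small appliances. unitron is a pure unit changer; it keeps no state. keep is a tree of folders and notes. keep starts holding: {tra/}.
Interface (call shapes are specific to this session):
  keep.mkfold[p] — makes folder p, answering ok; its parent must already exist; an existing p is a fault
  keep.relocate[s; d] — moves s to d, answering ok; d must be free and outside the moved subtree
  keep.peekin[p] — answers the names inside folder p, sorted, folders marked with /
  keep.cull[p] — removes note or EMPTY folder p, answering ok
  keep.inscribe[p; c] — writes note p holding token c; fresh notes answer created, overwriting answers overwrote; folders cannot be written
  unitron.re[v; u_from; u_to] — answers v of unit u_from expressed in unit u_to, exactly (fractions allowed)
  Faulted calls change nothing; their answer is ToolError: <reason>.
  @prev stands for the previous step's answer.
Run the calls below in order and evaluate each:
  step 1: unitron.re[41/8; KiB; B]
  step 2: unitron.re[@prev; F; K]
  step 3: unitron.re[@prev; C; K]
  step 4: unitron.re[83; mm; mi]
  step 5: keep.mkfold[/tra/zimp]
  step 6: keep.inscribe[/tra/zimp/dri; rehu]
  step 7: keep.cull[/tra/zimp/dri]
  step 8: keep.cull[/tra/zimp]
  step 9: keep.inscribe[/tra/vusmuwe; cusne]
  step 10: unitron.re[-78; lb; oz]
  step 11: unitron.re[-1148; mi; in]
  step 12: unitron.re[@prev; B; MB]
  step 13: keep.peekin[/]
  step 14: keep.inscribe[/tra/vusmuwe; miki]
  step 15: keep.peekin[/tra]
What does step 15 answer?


Answer: [vusmuwe]

Derivation:
→ re(v='41/8', u_from='KiB', u_to='B')
← 5248
→ re(v='@prev', u_from='F', u_to='K')
← 570767/180
→ re(v='@prev', u_from='C', u_to='K')
← 309967/90
→ re(v='83', u_from='mm', u_to='mi')
← 83/1609344
→ mkfold(p='/tra/zimp')
← ok
→ inscribe(p='/tra/zimp/dri', c='rehu')
← created
→ cull(p='/tra/zimp/dri')
← ok
→ cull(p='/tra/zimp')
← ok
→ inscribe(p='/tra/vusmuwe', c='cusne')
← created
→ re(v='-78', u_from='lb', u_to='oz')
← -1248
→ re(v='-1148', u_from='mi', u_to='in')
← -72737280
→ re(v='@prev', u_from='B', u_to='MB')
← -227304/3125
→ peekin(p='/')
← [tra/]
→ inscribe(p='/tra/vusmuwe', c='miki')
← overwrote
→ peekin(p='/tra')
← [vusmuwe]


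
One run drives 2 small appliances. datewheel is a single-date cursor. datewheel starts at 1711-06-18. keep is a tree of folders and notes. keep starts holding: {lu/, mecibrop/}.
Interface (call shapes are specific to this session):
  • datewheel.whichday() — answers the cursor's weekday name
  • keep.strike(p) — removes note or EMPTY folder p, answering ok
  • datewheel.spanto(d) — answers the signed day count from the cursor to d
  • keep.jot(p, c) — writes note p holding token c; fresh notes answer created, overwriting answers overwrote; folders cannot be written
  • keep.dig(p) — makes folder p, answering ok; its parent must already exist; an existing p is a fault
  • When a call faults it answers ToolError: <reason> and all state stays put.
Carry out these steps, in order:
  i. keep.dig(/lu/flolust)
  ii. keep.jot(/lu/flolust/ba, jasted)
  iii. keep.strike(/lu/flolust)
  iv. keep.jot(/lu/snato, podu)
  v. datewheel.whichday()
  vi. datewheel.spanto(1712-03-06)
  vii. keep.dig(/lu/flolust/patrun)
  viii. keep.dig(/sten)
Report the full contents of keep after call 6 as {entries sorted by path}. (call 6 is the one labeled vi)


Answer: {lu/, lu/flolust/, lu/flolust/ba=jasted, lu/snato=podu, mecibrop/}

Derivation:
! keep.dig(p='/lu/flolust') => ok
! keep.jot(p='/lu/flolust/ba', c='jasted') => created
! keep.strike(p='/lu/flolust') => ToolError: not empty
! keep.jot(p='/lu/snato', c='podu') => created
! datewheel.whichday() => Thursday
! datewheel.spanto(d='1712-03-06') => 262
! keep.dig(p='/lu/flolust/patrun') => ok
! keep.dig(p='/sten') => ok


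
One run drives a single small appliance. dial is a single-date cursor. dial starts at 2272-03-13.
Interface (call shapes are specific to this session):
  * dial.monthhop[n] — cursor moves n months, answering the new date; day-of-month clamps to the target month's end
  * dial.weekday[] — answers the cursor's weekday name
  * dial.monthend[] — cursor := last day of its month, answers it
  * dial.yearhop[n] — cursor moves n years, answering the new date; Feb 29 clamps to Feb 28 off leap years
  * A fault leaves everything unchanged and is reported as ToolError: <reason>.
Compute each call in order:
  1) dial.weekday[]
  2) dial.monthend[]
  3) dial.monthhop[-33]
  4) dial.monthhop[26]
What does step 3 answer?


I invoke dial.weekday(), yielding Wednesday.
Calling dial.monthend, and see 2272-03-31.
I use dial.monthhop passing n: -33, which returns 2269-06-30.
Calling dial.monthhop passing n: 26: 2271-08-30.

Answer: 2269-06-30


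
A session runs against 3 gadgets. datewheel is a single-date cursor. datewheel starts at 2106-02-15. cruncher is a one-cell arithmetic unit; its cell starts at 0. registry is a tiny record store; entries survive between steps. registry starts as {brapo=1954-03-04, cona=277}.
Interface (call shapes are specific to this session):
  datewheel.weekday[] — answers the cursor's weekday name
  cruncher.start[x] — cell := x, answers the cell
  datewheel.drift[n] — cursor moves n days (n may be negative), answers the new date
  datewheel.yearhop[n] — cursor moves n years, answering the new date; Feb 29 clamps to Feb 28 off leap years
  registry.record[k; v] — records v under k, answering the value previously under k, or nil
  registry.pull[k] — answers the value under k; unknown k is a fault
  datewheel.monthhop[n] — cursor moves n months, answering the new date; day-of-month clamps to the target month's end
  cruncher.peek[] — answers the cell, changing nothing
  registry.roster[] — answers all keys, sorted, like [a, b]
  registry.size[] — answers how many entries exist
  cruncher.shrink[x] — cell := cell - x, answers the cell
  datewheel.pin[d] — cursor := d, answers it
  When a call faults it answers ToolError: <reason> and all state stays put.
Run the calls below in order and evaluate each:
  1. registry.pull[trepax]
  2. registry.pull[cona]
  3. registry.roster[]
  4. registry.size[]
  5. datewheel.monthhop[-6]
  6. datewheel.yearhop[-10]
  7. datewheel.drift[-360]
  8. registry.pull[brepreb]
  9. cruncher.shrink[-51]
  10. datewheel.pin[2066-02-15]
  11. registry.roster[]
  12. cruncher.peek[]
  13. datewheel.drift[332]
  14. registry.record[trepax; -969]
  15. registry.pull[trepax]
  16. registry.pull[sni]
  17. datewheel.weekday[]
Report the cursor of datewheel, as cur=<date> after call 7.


Step: registry.pull[trepax]
Result: ToolError: no such key trepax
Step: registry.pull[cona]
Result: 277
Step: registry.roster[]
Result: [brapo, cona]
Step: registry.size[]
Result: 2
Step: datewheel.monthhop[-6]
Result: 2105-08-15
Step: datewheel.yearhop[-10]
Result: 2095-08-15
Step: datewheel.drift[-360]
Result: 2094-08-20
Step: registry.pull[brepreb]
Result: ToolError: no such key brepreb
Step: cruncher.shrink[-51]
Result: 51
Step: datewheel.pin[2066-02-15]
Result: 2066-02-15
Step: registry.roster[]
Result: [brapo, cona]
Step: cruncher.peek[]
Result: 51
Step: datewheel.drift[332]
Result: 2067-01-13
Step: registry.record[trepax; -969]
Result: nil
Step: registry.pull[trepax]
Result: -969
Step: registry.pull[sni]
Result: ToolError: no such key sni
Step: datewheel.weekday[]
Result: Thursday

Answer: cur=2094-08-20


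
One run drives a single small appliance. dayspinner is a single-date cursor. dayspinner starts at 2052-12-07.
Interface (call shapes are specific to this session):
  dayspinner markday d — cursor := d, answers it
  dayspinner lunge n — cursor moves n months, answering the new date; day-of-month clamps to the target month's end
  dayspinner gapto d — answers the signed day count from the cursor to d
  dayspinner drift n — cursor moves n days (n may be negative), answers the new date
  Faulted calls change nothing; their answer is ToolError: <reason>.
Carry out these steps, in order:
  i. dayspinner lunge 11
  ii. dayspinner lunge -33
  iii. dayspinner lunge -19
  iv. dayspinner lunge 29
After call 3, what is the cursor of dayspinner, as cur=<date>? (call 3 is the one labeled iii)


Answer: cur=2049-07-07

Derivation:
-- dayspinner lunge(n=11) == 2053-11-07
-- dayspinner lunge(n=-33) == 2051-02-07
-- dayspinner lunge(n=-19) == 2049-07-07
-- dayspinner lunge(n=29) == 2051-12-07


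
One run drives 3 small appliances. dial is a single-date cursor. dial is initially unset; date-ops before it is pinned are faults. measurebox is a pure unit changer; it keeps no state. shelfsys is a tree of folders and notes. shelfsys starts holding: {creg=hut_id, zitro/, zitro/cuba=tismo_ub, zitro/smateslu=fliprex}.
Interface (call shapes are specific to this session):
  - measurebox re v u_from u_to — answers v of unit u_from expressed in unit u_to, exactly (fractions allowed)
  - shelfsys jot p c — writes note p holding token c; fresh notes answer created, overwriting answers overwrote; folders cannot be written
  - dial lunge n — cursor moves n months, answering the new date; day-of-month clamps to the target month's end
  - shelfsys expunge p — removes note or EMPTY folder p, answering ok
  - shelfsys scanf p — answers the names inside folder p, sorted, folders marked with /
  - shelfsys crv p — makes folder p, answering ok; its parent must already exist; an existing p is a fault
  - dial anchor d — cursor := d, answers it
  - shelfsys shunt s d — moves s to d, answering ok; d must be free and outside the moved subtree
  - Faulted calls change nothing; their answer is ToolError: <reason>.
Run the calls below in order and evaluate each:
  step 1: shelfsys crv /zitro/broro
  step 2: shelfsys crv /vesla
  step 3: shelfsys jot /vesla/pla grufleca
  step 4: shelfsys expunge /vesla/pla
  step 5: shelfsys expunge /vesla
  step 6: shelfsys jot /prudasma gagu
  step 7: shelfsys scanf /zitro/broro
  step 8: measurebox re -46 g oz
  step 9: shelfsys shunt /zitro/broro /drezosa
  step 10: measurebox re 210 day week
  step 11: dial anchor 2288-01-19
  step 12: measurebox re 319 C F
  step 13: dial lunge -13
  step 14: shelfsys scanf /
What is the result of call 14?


Do: shelfsys crv[p='/zitro/broro']
See: ok
Do: shelfsys crv[p='/vesla']
See: ok
Do: shelfsys jot[p='/vesla/pla'; c='grufleca']
See: created
Do: shelfsys expunge[p='/vesla/pla']
See: ok
Do: shelfsys expunge[p='/vesla']
See: ok
Do: shelfsys jot[p='/prudasma'; c='gagu']
See: created
Do: shelfsys scanf[p='/zitro/broro']
See: []
Do: measurebox re[v='-46'; u_from='g'; u_to='oz']
See: -73600000/45359237
Do: shelfsys shunt[s='/zitro/broro'; d='/drezosa']
See: ok
Do: measurebox re[v='210'; u_from='day'; u_to='week']
See: 30
Do: dial anchor[d='2288-01-19']
See: 2288-01-19
Do: measurebox re[v='319'; u_from='C'; u_to='F']
See: 3031/5
Do: dial lunge[n='-13']
See: 2286-12-19
Do: shelfsys scanf[p='/']
See: [creg, drezosa/, prudasma, zitro/]

Answer: [creg, drezosa/, prudasma, zitro/]


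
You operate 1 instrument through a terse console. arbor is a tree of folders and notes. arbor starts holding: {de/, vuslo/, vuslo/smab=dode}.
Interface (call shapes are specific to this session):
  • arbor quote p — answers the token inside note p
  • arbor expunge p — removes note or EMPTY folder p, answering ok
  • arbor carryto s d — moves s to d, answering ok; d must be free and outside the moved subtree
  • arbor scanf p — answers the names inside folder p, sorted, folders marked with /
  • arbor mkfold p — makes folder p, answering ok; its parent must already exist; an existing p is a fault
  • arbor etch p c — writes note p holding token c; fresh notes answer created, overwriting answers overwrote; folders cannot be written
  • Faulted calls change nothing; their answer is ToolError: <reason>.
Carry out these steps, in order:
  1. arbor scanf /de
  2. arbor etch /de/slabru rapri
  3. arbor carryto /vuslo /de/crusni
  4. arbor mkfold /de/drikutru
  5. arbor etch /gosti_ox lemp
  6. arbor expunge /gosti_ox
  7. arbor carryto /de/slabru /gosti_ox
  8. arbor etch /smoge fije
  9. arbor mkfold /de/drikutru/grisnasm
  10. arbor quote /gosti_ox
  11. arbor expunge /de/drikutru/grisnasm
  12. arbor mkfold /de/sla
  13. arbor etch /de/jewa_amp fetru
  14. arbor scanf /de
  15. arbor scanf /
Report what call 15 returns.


==> arbor scanf(/de)
<== []
==> arbor etch(/de/slabru, rapri)
<== created
==> arbor carryto(/vuslo, /de/crusni)
<== ok
==> arbor mkfold(/de/drikutru)
<== ok
==> arbor etch(/gosti_ox, lemp)
<== created
==> arbor expunge(/gosti_ox)
<== ok
==> arbor carryto(/de/slabru, /gosti_ox)
<== ok
==> arbor etch(/smoge, fije)
<== created
==> arbor mkfold(/de/drikutru/grisnasm)
<== ok
==> arbor quote(/gosti_ox)
<== rapri
==> arbor expunge(/de/drikutru/grisnasm)
<== ok
==> arbor mkfold(/de/sla)
<== ok
==> arbor etch(/de/jewa_amp, fetru)
<== created
==> arbor scanf(/de)
<== [crusni/, drikutru/, jewa_amp, sla/]
==> arbor scanf(/)
<== [de/, gosti_ox, smoge]

Answer: [de/, gosti_ox, smoge]


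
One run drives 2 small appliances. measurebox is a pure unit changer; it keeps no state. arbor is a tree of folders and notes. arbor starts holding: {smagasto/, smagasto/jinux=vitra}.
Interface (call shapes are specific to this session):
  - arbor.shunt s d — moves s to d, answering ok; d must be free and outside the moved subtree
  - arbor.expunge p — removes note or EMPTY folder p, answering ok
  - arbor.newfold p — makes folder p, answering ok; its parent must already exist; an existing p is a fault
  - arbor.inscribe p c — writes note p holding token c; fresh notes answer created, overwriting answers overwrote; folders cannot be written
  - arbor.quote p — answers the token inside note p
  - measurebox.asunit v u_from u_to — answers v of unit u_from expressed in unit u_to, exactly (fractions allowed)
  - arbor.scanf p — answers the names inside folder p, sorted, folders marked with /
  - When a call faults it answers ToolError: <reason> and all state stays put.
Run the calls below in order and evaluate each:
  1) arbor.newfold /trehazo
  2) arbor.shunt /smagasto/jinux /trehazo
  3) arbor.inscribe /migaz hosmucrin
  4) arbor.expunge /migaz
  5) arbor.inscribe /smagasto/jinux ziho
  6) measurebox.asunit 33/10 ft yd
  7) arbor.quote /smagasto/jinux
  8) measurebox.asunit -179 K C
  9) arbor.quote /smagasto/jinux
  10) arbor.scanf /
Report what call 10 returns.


I call arbor.newfold on p: /trehazo, and get ok.
Then arbor.shunt on s: /smagasto/jinux, d: /trehazo, → ToolError: exists.
I run arbor.inscribe on p: /migaz, c: hosmucrin, giving created.
Then arbor.expunge on p: /migaz, → ok.
Invoking arbor.inscribe on p: /smagasto/jinux, c: ziho, and see overwrote.
I call measurebox.asunit on v: 33/10, u_from: ft, u_to: yd: 11/10.
I call arbor.quote on p: /smagasto/jinux, which returns ziho.
Using measurebox.asunit on v: -179, u_from: K, u_to: C, and get -9043/20.
Now I run arbor.quote on p: /smagasto/jinux, giving ziho.
Then arbor.scanf on p: /, → [smagasto/, trehazo/].

Answer: [smagasto/, trehazo/]


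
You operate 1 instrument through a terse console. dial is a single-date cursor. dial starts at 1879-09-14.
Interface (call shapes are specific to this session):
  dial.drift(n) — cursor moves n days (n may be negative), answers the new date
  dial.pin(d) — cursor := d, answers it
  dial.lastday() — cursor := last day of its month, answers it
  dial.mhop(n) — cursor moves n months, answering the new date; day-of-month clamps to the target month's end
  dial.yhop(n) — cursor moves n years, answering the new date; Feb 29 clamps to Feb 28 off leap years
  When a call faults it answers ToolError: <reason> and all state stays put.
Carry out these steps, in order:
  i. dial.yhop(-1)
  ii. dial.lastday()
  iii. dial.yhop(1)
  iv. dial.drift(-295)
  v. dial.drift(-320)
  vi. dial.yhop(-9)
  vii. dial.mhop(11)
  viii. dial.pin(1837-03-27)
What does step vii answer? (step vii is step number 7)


Answer: 1869-12-23

Derivation:
→ yhop(n→-1)
← 1878-09-14
→ lastday()
← 1878-09-30
→ yhop(n→1)
← 1879-09-30
→ drift(n→-295)
← 1878-12-09
→ drift(n→-320)
← 1878-01-23
→ yhop(n→-9)
← 1869-01-23
→ mhop(n→11)
← 1869-12-23
→ pin(d→1837-03-27)
← 1837-03-27


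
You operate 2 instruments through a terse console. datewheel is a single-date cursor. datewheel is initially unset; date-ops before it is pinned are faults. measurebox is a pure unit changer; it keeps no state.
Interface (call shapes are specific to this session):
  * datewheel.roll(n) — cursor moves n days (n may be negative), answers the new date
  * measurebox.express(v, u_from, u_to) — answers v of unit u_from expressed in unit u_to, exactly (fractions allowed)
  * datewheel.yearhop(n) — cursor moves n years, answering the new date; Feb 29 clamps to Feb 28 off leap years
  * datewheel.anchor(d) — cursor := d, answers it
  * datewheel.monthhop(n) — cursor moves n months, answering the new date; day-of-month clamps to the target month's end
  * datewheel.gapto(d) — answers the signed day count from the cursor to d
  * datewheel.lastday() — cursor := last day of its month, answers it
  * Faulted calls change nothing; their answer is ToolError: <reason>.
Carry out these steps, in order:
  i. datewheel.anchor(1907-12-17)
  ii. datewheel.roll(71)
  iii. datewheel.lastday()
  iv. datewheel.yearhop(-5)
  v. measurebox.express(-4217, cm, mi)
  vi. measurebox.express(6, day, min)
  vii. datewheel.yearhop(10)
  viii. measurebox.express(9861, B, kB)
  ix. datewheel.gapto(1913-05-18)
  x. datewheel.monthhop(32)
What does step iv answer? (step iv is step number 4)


Answer: 1903-02-28

Derivation:
==> anchor(1907-12-17)
<== 1907-12-17
==> roll(71)
<== 1908-02-26
==> lastday()
<== 1908-02-29
==> yearhop(-5)
<== 1903-02-28
==> express(-4217, cm, mi)
<== -21085/804672
==> express(6, day, min)
<== 8640
==> yearhop(10)
<== 1913-02-28
==> express(9861, B, kB)
<== 9861/1000
==> gapto(1913-05-18)
<== 79
==> monthhop(32)
<== 1915-10-28


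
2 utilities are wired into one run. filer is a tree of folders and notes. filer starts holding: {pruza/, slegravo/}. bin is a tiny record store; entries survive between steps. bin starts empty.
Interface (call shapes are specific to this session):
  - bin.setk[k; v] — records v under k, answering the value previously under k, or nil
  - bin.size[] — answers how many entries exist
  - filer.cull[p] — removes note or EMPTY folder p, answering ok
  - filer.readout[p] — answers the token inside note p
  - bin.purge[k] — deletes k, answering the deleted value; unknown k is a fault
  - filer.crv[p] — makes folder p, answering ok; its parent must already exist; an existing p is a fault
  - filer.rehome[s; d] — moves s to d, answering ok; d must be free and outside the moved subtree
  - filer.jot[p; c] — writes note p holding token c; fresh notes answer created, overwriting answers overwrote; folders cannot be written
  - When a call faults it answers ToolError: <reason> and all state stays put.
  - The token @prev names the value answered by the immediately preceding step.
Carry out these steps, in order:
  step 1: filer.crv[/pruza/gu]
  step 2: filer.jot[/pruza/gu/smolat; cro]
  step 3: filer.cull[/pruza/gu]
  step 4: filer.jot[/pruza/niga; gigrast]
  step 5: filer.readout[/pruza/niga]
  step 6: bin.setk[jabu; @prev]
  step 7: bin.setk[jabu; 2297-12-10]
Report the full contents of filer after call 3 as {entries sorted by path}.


Answer: {pruza/, pruza/gu/, pruza/gu/smolat=cro, slegravo/}

Derivation:
Act: filer.crv[p→/pruza/gu]
Obs: ok
Act: filer.jot[p→/pruza/gu/smolat; c→cro]
Obs: created
Act: filer.cull[p→/pruza/gu]
Obs: ToolError: not empty
Act: filer.jot[p→/pruza/niga; c→gigrast]
Obs: created
Act: filer.readout[p→/pruza/niga]
Obs: gigrast
Act: bin.setk[k→jabu; v→@prev]
Obs: nil
Act: bin.setk[k→jabu; v→2297-12-10]
Obs: gigrast


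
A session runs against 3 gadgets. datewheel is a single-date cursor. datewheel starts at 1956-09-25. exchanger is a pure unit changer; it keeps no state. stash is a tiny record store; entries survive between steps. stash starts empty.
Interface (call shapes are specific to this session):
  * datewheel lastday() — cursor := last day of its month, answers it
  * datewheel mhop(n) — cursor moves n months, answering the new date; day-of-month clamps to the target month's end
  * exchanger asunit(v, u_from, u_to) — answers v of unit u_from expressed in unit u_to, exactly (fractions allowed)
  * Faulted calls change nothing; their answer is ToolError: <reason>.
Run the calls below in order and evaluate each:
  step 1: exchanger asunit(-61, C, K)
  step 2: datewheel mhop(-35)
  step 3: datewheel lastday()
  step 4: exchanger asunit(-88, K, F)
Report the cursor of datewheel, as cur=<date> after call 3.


Answer: cur=1953-10-31

Derivation:
·→ exchanger asunit(v='-61', u_from='C', u_to='K')
·← 4243/20
·→ datewheel mhop(n='-35')
·← 1953-10-25
·→ datewheel lastday()
·← 1953-10-31
·→ exchanger asunit(v='-88', u_from='K', u_to='F')
·← -61807/100


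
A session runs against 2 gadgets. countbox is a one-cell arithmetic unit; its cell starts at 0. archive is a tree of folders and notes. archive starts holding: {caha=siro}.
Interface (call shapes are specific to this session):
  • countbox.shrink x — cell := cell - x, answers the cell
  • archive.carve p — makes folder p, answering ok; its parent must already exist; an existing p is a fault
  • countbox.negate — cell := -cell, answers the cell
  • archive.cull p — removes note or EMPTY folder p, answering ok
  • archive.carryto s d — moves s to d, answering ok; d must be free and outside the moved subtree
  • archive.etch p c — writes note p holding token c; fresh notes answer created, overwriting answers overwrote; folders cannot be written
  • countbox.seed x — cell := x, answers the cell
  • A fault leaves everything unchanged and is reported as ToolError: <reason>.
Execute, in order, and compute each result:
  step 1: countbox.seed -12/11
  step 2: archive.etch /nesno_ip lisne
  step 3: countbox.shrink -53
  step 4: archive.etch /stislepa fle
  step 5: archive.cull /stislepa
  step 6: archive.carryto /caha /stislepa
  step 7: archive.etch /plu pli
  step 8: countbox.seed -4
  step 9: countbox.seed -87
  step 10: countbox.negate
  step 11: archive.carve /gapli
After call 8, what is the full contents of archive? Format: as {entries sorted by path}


Answer: {nesno_ip=lisne, plu=pli, stislepa=siro}

Derivation:
Then seed passing x='-12/11', and see -12/11.
I run etch passing p='/nesno_ip', c='lisne': created.
Then shrink passing x='-53', — result: 571/11.
Calling etch passing p='/stislepa', c='fle', giving created.
I try cull passing p='/stislepa', and see ok.
Next I call carryto passing s='/caha', d='/stislepa', and observe ok.
Now I run etch passing p='/plu', c='pli', which returns created.
I try seed passing x='-4', which returns -4.
I try seed passing x='-87', which returns -87.
I run negate(), → 87.
I try carve passing p='/gapli', which returns ok.
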